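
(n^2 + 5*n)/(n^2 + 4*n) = (n + 5)/(n + 4)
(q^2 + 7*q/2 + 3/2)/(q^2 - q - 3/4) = 2*(q + 3)/(2*q - 3)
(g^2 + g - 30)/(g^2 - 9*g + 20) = (g + 6)/(g - 4)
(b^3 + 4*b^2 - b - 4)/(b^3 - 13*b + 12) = (b + 1)/(b - 3)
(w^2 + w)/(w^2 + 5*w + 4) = w/(w + 4)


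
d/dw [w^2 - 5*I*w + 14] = 2*w - 5*I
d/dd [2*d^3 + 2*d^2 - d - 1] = 6*d^2 + 4*d - 1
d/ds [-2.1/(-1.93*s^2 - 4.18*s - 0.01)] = (-8.106*s - 8.778)/(1.93*s^2 + 4.18*s + 0.01)^2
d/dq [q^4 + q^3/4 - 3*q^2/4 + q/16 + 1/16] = 4*q^3 + 3*q^2/4 - 3*q/2 + 1/16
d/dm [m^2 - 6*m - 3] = 2*m - 6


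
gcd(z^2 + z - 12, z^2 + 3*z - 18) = z - 3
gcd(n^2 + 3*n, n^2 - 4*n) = n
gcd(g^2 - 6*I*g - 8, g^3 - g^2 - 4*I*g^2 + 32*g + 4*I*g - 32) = 1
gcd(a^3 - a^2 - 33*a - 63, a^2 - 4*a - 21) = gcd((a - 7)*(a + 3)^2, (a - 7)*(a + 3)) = a^2 - 4*a - 21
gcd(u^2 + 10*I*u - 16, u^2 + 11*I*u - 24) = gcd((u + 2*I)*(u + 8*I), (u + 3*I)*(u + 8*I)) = u + 8*I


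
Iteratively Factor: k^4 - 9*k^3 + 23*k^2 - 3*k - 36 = (k - 3)*(k^3 - 6*k^2 + 5*k + 12) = (k - 3)^2*(k^2 - 3*k - 4) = (k - 4)*(k - 3)^2*(k + 1)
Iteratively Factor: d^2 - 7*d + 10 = (d - 2)*(d - 5)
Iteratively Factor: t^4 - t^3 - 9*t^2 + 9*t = (t - 3)*(t^3 + 2*t^2 - 3*t) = t*(t - 3)*(t^2 + 2*t - 3) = t*(t - 3)*(t - 1)*(t + 3)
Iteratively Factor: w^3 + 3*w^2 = (w)*(w^2 + 3*w) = w*(w + 3)*(w)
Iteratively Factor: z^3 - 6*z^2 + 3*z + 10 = (z + 1)*(z^2 - 7*z + 10) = (z - 2)*(z + 1)*(z - 5)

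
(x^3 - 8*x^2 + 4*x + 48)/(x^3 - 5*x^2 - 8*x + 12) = (x - 4)/(x - 1)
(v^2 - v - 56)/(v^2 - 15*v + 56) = (v + 7)/(v - 7)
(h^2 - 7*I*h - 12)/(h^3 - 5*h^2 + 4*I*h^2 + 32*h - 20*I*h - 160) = (h - 3*I)/(h^2 + h*(-5 + 8*I) - 40*I)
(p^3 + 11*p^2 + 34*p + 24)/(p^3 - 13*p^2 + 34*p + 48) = (p^2 + 10*p + 24)/(p^2 - 14*p + 48)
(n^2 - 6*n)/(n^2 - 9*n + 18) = n/(n - 3)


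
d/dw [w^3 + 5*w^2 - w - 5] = 3*w^2 + 10*w - 1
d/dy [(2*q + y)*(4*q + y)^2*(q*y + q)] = q*(4*q + y)*((2*q + y)*(4*q + y) + 2*(2*q + y)*(y + 1) + (4*q + y)*(y + 1))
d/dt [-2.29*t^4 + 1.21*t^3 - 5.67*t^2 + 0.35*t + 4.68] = -9.16*t^3 + 3.63*t^2 - 11.34*t + 0.35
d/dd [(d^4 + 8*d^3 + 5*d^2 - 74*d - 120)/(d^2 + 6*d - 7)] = 2*(d^5 + 13*d^4 + 34*d^3 - 32*d^2 + 85*d + 619)/(d^4 + 12*d^3 + 22*d^2 - 84*d + 49)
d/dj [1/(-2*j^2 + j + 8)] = (4*j - 1)/(-2*j^2 + j + 8)^2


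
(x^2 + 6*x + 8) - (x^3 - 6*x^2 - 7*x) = -x^3 + 7*x^2 + 13*x + 8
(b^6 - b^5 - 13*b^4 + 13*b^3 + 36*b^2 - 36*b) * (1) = b^6 - b^5 - 13*b^4 + 13*b^3 + 36*b^2 - 36*b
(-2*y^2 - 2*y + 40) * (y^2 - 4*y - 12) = -2*y^4 + 6*y^3 + 72*y^2 - 136*y - 480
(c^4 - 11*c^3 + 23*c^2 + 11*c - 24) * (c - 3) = c^5 - 14*c^4 + 56*c^3 - 58*c^2 - 57*c + 72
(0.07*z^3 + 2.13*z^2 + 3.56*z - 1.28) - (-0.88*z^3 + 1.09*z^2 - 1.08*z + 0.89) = 0.95*z^3 + 1.04*z^2 + 4.64*z - 2.17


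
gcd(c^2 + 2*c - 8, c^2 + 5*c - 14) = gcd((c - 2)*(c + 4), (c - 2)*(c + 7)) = c - 2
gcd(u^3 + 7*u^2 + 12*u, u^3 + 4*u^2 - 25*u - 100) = u + 4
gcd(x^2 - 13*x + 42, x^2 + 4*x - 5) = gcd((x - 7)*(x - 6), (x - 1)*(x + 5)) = 1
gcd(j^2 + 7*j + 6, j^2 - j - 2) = j + 1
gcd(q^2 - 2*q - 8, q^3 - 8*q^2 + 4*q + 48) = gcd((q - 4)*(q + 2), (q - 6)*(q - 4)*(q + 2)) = q^2 - 2*q - 8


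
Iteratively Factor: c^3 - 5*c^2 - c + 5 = (c + 1)*(c^2 - 6*c + 5) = (c - 1)*(c + 1)*(c - 5)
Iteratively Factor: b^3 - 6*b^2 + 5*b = (b - 5)*(b^2 - b) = (b - 5)*(b - 1)*(b)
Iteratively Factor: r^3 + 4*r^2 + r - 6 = (r - 1)*(r^2 + 5*r + 6) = (r - 1)*(r + 3)*(r + 2)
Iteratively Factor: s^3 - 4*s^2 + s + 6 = (s - 2)*(s^2 - 2*s - 3) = (s - 2)*(s + 1)*(s - 3)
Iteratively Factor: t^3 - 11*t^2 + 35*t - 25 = (t - 5)*(t^2 - 6*t + 5) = (t - 5)*(t - 1)*(t - 5)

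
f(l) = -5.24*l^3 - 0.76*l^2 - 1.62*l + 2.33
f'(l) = -15.72*l^2 - 1.52*l - 1.62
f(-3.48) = 219.60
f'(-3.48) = -186.71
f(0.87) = -3.11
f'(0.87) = -14.84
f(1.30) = -12.57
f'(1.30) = -30.16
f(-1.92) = 39.73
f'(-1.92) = -56.65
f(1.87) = -37.62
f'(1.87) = -59.43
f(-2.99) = 140.45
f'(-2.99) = -137.61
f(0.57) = 0.19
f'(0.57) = -7.59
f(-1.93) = 40.30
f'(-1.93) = -57.24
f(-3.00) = 141.83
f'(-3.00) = -138.54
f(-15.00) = 17540.63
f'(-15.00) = -3515.82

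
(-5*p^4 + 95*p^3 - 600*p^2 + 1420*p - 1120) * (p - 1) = -5*p^5 + 100*p^4 - 695*p^3 + 2020*p^2 - 2540*p + 1120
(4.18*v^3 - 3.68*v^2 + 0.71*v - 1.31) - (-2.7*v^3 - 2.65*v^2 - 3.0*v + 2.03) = 6.88*v^3 - 1.03*v^2 + 3.71*v - 3.34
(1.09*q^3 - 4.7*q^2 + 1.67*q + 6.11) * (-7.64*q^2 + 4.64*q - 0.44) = -8.3276*q^5 + 40.9656*q^4 - 35.0464*q^3 - 36.8636*q^2 + 27.6156*q - 2.6884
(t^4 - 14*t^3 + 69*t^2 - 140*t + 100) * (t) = t^5 - 14*t^4 + 69*t^3 - 140*t^2 + 100*t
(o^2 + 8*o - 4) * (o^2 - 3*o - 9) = o^4 + 5*o^3 - 37*o^2 - 60*o + 36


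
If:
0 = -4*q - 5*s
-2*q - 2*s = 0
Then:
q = 0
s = 0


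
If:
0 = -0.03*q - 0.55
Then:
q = -18.33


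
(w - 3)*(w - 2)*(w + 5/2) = w^3 - 5*w^2/2 - 13*w/2 + 15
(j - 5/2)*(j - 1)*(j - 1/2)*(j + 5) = j^4 + j^3 - 63*j^2/4 + 20*j - 25/4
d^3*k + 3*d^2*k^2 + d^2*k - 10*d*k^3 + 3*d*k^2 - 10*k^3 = (d - 2*k)*(d + 5*k)*(d*k + k)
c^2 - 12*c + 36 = (c - 6)^2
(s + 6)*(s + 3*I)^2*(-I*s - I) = -I*s^4 + 6*s^3 - 7*I*s^3 + 42*s^2 + 3*I*s^2 + 36*s + 63*I*s + 54*I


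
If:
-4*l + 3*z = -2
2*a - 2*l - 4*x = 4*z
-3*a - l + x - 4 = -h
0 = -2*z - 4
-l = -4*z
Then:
No Solution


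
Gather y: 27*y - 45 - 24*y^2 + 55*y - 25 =-24*y^2 + 82*y - 70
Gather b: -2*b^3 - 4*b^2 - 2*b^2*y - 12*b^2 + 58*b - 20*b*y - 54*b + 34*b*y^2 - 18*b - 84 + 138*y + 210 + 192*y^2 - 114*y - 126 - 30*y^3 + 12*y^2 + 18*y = -2*b^3 + b^2*(-2*y - 16) + b*(34*y^2 - 20*y - 14) - 30*y^3 + 204*y^2 + 42*y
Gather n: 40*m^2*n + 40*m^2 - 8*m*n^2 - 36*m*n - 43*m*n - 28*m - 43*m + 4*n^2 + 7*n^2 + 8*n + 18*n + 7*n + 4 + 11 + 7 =40*m^2 - 71*m + n^2*(11 - 8*m) + n*(40*m^2 - 79*m + 33) + 22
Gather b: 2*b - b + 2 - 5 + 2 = b - 1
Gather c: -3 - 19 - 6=-28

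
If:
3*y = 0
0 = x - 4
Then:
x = 4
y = 0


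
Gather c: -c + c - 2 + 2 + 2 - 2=0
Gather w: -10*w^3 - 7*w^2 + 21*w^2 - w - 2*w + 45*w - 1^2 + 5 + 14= -10*w^3 + 14*w^2 + 42*w + 18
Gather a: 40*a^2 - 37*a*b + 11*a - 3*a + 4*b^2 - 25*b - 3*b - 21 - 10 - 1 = 40*a^2 + a*(8 - 37*b) + 4*b^2 - 28*b - 32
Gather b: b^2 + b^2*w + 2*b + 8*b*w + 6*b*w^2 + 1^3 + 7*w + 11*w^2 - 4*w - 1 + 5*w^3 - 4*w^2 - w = b^2*(w + 1) + b*(6*w^2 + 8*w + 2) + 5*w^3 + 7*w^2 + 2*w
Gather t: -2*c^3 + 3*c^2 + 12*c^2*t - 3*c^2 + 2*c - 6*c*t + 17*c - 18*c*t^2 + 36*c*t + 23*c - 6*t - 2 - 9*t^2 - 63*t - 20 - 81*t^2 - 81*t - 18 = -2*c^3 + 42*c + t^2*(-18*c - 90) + t*(12*c^2 + 30*c - 150) - 40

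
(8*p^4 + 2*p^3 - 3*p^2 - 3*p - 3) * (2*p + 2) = 16*p^5 + 20*p^4 - 2*p^3 - 12*p^2 - 12*p - 6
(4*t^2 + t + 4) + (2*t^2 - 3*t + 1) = 6*t^2 - 2*t + 5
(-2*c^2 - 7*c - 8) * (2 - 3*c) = 6*c^3 + 17*c^2 + 10*c - 16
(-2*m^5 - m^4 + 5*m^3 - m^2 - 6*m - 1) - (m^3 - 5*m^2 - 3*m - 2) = -2*m^5 - m^4 + 4*m^3 + 4*m^2 - 3*m + 1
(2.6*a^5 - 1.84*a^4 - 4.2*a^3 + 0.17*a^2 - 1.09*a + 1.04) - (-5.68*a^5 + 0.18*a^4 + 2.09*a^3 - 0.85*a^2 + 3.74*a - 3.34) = 8.28*a^5 - 2.02*a^4 - 6.29*a^3 + 1.02*a^2 - 4.83*a + 4.38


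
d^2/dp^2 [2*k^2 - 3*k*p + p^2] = 2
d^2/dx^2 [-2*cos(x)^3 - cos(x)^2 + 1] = 3*cos(x)/2 + 2*cos(2*x) + 9*cos(3*x)/2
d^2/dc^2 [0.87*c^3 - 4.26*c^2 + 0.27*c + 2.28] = 5.22*c - 8.52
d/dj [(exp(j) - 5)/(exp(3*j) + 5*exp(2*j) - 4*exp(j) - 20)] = (-(exp(j) - 5)*(3*exp(2*j) + 10*exp(j) - 4) + exp(3*j) + 5*exp(2*j) - 4*exp(j) - 20)*exp(j)/(exp(3*j) + 5*exp(2*j) - 4*exp(j) - 20)^2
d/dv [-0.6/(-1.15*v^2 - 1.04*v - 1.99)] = (-1.38*v - 0.624)/(1.15*v^2 + 1.04*v + 1.99)^2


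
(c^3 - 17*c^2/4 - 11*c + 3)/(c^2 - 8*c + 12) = (4*c^2 + 7*c - 2)/(4*(c - 2))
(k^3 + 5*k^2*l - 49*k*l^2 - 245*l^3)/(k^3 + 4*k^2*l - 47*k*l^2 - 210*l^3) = (k + 7*l)/(k + 6*l)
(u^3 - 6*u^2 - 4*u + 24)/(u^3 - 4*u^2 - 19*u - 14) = (u^2 - 8*u + 12)/(u^2 - 6*u - 7)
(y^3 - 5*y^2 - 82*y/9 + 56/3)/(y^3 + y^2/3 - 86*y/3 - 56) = (y - 4/3)/(y + 4)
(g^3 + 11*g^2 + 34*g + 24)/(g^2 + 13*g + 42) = (g^2 + 5*g + 4)/(g + 7)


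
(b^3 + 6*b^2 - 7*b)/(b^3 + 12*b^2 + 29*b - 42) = b/(b + 6)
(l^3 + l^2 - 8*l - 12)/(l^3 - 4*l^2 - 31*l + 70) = (l^3 + l^2 - 8*l - 12)/(l^3 - 4*l^2 - 31*l + 70)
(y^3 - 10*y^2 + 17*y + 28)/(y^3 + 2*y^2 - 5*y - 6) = (y^2 - 11*y + 28)/(y^2 + y - 6)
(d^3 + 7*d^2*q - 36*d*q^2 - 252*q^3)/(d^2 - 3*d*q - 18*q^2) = (d^2 + 13*d*q + 42*q^2)/(d + 3*q)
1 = 1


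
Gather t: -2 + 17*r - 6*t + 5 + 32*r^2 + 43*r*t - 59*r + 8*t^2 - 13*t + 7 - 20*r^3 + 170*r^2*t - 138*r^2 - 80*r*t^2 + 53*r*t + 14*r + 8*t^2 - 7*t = -20*r^3 - 106*r^2 - 28*r + t^2*(16 - 80*r) + t*(170*r^2 + 96*r - 26) + 10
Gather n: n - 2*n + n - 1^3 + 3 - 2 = 0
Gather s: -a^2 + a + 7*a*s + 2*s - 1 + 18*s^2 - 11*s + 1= -a^2 + a + 18*s^2 + s*(7*a - 9)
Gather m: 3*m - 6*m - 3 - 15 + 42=24 - 3*m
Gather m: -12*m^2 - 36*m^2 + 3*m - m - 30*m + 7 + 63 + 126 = -48*m^2 - 28*m + 196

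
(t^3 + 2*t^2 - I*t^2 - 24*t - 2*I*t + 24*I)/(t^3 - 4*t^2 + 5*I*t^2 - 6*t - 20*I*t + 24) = (t^2 + t*(6 - I) - 6*I)/(t^2 + 5*I*t - 6)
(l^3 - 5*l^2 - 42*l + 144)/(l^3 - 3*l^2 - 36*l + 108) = (l - 8)/(l - 6)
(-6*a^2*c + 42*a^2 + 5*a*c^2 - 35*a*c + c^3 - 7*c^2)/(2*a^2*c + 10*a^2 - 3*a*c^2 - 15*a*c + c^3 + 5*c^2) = (-6*a*c + 42*a - c^2 + 7*c)/(2*a*c + 10*a - c^2 - 5*c)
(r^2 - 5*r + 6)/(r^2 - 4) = (r - 3)/(r + 2)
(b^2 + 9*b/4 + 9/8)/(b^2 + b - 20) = (b^2 + 9*b/4 + 9/8)/(b^2 + b - 20)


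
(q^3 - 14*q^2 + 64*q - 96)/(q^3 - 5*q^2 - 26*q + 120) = (q - 4)/(q + 5)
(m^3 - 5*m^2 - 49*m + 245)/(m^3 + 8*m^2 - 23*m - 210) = (m - 7)/(m + 6)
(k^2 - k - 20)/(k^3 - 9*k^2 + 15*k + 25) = (k + 4)/(k^2 - 4*k - 5)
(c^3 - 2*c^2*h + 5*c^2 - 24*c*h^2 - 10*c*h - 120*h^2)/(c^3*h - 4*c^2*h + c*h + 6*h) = (c^3 - 2*c^2*h + 5*c^2 - 24*c*h^2 - 10*c*h - 120*h^2)/(h*(c^3 - 4*c^2 + c + 6))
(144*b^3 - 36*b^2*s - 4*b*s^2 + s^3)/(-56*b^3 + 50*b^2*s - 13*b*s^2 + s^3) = (-36*b^2 + s^2)/(14*b^2 - 9*b*s + s^2)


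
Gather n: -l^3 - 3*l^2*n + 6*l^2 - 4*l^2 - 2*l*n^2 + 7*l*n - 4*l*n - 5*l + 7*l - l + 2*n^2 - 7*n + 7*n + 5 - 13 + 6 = -l^3 + 2*l^2 + l + n^2*(2 - 2*l) + n*(-3*l^2 + 3*l) - 2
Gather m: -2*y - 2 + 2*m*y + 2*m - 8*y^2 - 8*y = m*(2*y + 2) - 8*y^2 - 10*y - 2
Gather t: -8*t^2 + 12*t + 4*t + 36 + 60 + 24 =-8*t^2 + 16*t + 120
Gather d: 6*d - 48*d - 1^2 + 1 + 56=56 - 42*d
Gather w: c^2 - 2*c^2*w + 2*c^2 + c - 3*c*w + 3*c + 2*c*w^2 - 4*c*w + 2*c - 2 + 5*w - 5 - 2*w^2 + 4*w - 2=3*c^2 + 6*c + w^2*(2*c - 2) + w*(-2*c^2 - 7*c + 9) - 9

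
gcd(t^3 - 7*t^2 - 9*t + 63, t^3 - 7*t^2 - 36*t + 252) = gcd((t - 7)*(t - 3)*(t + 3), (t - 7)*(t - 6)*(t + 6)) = t - 7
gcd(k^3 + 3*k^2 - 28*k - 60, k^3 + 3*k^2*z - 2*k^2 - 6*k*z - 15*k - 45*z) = k - 5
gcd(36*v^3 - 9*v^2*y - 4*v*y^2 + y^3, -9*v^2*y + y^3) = -9*v^2 + y^2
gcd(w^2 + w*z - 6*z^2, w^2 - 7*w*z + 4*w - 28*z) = 1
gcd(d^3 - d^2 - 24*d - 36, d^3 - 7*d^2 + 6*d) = d - 6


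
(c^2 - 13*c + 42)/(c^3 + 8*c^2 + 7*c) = (c^2 - 13*c + 42)/(c*(c^2 + 8*c + 7))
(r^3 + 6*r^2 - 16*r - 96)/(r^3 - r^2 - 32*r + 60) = (r^2 - 16)/(r^2 - 7*r + 10)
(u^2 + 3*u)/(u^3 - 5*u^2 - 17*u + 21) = u/(u^2 - 8*u + 7)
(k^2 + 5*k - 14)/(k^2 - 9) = (k^2 + 5*k - 14)/(k^2 - 9)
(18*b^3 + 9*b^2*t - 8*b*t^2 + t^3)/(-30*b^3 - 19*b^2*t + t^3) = (-18*b^3 - 9*b^2*t + 8*b*t^2 - t^3)/(30*b^3 + 19*b^2*t - t^3)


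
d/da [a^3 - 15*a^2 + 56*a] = 3*a^2 - 30*a + 56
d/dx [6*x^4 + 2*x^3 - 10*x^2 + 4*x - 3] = 24*x^3 + 6*x^2 - 20*x + 4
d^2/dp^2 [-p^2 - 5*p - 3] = -2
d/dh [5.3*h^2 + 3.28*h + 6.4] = 10.6*h + 3.28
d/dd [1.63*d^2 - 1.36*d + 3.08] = 3.26*d - 1.36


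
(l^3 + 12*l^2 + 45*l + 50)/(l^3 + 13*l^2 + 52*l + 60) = (l + 5)/(l + 6)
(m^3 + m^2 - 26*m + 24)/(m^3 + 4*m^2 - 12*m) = (m^2 - 5*m + 4)/(m*(m - 2))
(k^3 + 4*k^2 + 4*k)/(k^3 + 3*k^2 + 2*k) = (k + 2)/(k + 1)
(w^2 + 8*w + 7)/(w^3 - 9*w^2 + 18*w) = (w^2 + 8*w + 7)/(w*(w^2 - 9*w + 18))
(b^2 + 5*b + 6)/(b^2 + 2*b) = (b + 3)/b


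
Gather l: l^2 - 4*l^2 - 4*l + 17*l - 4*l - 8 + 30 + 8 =-3*l^2 + 9*l + 30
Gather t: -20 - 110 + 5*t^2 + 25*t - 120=5*t^2 + 25*t - 250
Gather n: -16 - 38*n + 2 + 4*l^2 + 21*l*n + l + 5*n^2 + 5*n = 4*l^2 + l + 5*n^2 + n*(21*l - 33) - 14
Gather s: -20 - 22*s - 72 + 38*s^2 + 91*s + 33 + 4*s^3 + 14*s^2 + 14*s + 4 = 4*s^3 + 52*s^2 + 83*s - 55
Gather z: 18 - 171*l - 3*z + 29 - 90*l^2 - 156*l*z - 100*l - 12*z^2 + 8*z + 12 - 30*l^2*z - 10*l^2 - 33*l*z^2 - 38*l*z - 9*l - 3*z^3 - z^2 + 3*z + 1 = -100*l^2 - 280*l - 3*z^3 + z^2*(-33*l - 13) + z*(-30*l^2 - 194*l + 8) + 60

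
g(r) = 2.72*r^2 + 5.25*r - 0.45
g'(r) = 5.44*r + 5.25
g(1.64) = 15.48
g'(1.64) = 14.17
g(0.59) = 3.59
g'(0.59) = 8.46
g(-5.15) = 44.65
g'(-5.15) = -22.77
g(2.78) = 35.17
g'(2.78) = 20.37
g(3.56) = 52.71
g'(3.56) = 24.62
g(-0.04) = -0.66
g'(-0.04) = 5.03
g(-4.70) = 34.96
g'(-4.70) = -20.32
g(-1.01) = -2.98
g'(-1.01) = -0.24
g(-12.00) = 328.23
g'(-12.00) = -60.03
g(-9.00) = 172.62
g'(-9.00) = -43.71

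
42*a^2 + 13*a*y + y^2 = (6*a + y)*(7*a + y)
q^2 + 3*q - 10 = (q - 2)*(q + 5)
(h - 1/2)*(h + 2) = h^2 + 3*h/2 - 1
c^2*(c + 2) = c^3 + 2*c^2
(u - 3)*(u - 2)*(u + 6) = u^3 + u^2 - 24*u + 36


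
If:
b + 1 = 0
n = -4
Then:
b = -1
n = -4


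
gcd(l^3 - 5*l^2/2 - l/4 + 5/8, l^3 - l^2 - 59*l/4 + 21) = 1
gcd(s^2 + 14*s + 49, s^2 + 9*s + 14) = s + 7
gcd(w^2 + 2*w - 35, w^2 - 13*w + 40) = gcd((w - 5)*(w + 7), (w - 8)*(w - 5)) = w - 5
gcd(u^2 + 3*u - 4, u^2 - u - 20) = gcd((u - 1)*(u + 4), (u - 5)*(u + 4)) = u + 4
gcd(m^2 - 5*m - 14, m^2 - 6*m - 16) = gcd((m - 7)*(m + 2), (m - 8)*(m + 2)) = m + 2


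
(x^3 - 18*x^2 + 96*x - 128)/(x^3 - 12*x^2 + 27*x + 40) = (x^2 - 10*x + 16)/(x^2 - 4*x - 5)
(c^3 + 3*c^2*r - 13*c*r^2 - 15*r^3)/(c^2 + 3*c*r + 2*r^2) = (c^2 + 2*c*r - 15*r^2)/(c + 2*r)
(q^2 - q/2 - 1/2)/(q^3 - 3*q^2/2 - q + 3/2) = (2*q + 1)/(2*q^2 - q - 3)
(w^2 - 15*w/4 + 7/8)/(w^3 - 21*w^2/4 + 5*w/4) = (w - 7/2)/(w*(w - 5))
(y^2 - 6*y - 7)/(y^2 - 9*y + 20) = (y^2 - 6*y - 7)/(y^2 - 9*y + 20)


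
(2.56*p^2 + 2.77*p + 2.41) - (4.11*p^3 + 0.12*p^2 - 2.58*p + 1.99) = -4.11*p^3 + 2.44*p^2 + 5.35*p + 0.42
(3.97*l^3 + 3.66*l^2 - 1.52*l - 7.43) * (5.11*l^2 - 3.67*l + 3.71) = 20.2867*l^5 + 4.1327*l^4 - 6.4707*l^3 - 18.8103*l^2 + 21.6289*l - 27.5653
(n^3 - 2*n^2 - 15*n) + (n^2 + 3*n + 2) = n^3 - n^2 - 12*n + 2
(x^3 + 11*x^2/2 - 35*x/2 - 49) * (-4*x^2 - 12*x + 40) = -4*x^5 - 34*x^4 + 44*x^3 + 626*x^2 - 112*x - 1960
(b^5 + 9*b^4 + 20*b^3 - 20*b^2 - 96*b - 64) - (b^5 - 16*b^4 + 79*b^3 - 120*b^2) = 25*b^4 - 59*b^3 + 100*b^2 - 96*b - 64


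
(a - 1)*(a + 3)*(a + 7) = a^3 + 9*a^2 + 11*a - 21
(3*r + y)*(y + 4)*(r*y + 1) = 3*r^2*y^2 + 12*r^2*y + r*y^3 + 4*r*y^2 + 3*r*y + 12*r + y^2 + 4*y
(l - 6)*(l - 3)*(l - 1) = l^3 - 10*l^2 + 27*l - 18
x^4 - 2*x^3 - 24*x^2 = x^2*(x - 6)*(x + 4)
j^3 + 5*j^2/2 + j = j*(j + 1/2)*(j + 2)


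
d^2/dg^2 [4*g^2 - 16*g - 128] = 8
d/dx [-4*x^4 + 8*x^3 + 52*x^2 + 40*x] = -16*x^3 + 24*x^2 + 104*x + 40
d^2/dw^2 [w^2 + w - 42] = 2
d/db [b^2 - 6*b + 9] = 2*b - 6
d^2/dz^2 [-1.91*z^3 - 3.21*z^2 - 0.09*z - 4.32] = -11.46*z - 6.42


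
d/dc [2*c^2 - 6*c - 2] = 4*c - 6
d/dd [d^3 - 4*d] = 3*d^2 - 4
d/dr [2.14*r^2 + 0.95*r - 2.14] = 4.28*r + 0.95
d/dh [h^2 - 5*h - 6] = 2*h - 5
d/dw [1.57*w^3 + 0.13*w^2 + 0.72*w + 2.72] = 4.71*w^2 + 0.26*w + 0.72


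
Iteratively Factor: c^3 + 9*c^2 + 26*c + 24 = (c + 4)*(c^2 + 5*c + 6) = (c + 3)*(c + 4)*(c + 2)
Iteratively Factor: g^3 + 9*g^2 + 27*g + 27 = (g + 3)*(g^2 + 6*g + 9) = (g + 3)^2*(g + 3)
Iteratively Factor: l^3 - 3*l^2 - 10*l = (l)*(l^2 - 3*l - 10) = l*(l - 5)*(l + 2)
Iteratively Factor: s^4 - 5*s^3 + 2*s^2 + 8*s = (s - 4)*(s^3 - s^2 - 2*s) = (s - 4)*(s + 1)*(s^2 - 2*s) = (s - 4)*(s - 2)*(s + 1)*(s)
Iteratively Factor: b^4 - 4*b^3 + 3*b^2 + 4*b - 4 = (b - 1)*(b^3 - 3*b^2 + 4) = (b - 1)*(b + 1)*(b^2 - 4*b + 4) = (b - 2)*(b - 1)*(b + 1)*(b - 2)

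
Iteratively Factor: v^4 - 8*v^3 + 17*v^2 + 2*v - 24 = (v - 4)*(v^3 - 4*v^2 + v + 6) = (v - 4)*(v + 1)*(v^2 - 5*v + 6) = (v - 4)*(v - 2)*(v + 1)*(v - 3)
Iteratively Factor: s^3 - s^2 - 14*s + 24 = (s - 3)*(s^2 + 2*s - 8) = (s - 3)*(s - 2)*(s + 4)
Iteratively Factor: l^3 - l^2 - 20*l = (l)*(l^2 - l - 20) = l*(l + 4)*(l - 5)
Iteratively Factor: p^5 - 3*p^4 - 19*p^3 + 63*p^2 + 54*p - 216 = (p - 3)*(p^4 - 19*p^2 + 6*p + 72) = (p - 3)*(p + 2)*(p^3 - 2*p^2 - 15*p + 36) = (p - 3)*(p + 2)*(p + 4)*(p^2 - 6*p + 9) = (p - 3)^2*(p + 2)*(p + 4)*(p - 3)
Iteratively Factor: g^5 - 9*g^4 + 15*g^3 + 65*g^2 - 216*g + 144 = (g - 3)*(g^4 - 6*g^3 - 3*g^2 + 56*g - 48) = (g - 4)*(g - 3)*(g^3 - 2*g^2 - 11*g + 12) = (g - 4)^2*(g - 3)*(g^2 + 2*g - 3) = (g - 4)^2*(g - 3)*(g - 1)*(g + 3)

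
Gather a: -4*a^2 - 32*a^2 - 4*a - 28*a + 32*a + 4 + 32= 36 - 36*a^2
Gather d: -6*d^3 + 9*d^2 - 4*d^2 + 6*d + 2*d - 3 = -6*d^3 + 5*d^2 + 8*d - 3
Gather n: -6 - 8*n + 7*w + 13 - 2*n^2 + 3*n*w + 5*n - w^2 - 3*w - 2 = -2*n^2 + n*(3*w - 3) - w^2 + 4*w + 5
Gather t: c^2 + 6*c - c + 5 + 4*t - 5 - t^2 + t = c^2 + 5*c - t^2 + 5*t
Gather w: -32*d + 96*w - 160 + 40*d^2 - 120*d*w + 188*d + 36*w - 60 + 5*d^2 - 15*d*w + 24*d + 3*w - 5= 45*d^2 + 180*d + w*(135 - 135*d) - 225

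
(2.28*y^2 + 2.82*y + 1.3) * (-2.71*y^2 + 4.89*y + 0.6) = -6.1788*y^4 + 3.507*y^3 + 11.6348*y^2 + 8.049*y + 0.78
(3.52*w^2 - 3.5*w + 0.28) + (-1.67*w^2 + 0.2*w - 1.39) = 1.85*w^2 - 3.3*w - 1.11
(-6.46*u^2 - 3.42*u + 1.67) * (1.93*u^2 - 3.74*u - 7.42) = -12.4678*u^4 + 17.5598*u^3 + 63.9471*u^2 + 19.1306*u - 12.3914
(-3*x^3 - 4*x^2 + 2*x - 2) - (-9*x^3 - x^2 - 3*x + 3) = 6*x^3 - 3*x^2 + 5*x - 5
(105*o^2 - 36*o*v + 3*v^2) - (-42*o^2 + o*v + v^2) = 147*o^2 - 37*o*v + 2*v^2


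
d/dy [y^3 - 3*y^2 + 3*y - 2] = 3*y^2 - 6*y + 3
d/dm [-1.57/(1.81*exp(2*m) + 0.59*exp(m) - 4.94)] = (5.6834*exp(m) + 0.9263)*exp(m)/(1.81*exp(2*m) + 0.59*exp(m) - 4.94)^2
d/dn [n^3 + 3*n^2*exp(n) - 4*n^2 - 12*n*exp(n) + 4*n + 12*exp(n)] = 3*n^2*exp(n) + 3*n^2 - 6*n*exp(n) - 8*n + 4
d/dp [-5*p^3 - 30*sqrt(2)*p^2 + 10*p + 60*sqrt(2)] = -15*p^2 - 60*sqrt(2)*p + 10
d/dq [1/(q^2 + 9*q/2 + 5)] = 2*(-4*q - 9)/(2*q^2 + 9*q + 10)^2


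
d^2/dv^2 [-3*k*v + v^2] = 2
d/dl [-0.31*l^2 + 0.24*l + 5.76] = 0.24 - 0.62*l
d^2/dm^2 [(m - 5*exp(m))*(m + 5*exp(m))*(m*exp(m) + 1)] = m^3*exp(m) + 6*m^2*exp(m) - 225*m*exp(3*m) + 6*m*exp(m) - 150*exp(3*m) - 100*exp(2*m) + 2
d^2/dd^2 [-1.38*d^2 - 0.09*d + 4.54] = -2.76000000000000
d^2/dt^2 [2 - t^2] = -2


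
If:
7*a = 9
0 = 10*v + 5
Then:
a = 9/7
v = -1/2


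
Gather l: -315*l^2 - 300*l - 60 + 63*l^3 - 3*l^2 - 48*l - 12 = 63*l^3 - 318*l^2 - 348*l - 72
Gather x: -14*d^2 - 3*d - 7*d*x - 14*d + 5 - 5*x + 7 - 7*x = -14*d^2 - 17*d + x*(-7*d - 12) + 12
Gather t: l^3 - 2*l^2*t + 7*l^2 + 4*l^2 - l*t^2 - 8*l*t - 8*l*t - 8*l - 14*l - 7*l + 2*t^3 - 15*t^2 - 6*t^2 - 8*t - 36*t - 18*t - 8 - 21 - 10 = l^3 + 11*l^2 - 29*l + 2*t^3 + t^2*(-l - 21) + t*(-2*l^2 - 16*l - 62) - 39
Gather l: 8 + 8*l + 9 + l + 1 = 9*l + 18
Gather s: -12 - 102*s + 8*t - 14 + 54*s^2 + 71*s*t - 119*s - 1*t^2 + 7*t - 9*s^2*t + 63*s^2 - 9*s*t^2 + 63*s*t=s^2*(117 - 9*t) + s*(-9*t^2 + 134*t - 221) - t^2 + 15*t - 26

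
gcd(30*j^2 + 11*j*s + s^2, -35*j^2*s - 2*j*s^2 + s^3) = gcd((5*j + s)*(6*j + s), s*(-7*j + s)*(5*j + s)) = 5*j + s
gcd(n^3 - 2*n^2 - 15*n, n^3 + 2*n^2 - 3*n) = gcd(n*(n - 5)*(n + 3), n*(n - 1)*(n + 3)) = n^2 + 3*n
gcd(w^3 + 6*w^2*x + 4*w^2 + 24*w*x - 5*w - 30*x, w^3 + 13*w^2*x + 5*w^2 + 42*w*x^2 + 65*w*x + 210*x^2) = w^2 + 6*w*x + 5*w + 30*x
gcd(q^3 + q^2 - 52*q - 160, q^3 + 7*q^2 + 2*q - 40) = q^2 + 9*q + 20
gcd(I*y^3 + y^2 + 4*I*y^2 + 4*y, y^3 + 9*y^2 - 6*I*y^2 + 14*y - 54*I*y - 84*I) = 1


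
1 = 1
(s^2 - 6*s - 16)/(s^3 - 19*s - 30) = (s - 8)/(s^2 - 2*s - 15)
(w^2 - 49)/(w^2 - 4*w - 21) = (w + 7)/(w + 3)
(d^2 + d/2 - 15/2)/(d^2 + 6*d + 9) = (d - 5/2)/(d + 3)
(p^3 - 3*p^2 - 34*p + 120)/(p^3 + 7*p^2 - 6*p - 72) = (p^2 - 9*p + 20)/(p^2 + p - 12)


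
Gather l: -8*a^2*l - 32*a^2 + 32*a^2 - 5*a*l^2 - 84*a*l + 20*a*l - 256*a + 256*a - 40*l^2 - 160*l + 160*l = l^2*(-5*a - 40) + l*(-8*a^2 - 64*a)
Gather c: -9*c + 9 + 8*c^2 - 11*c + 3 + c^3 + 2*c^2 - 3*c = c^3 + 10*c^2 - 23*c + 12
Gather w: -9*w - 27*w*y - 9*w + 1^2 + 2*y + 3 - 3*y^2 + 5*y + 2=w*(-27*y - 18) - 3*y^2 + 7*y + 6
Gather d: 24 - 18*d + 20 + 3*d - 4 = 40 - 15*d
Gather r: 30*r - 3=30*r - 3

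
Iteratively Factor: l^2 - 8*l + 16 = (l - 4)*(l - 4)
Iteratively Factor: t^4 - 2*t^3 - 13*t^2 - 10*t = (t)*(t^3 - 2*t^2 - 13*t - 10) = t*(t - 5)*(t^2 + 3*t + 2) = t*(t - 5)*(t + 1)*(t + 2)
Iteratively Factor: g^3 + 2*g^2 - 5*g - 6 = (g + 3)*(g^2 - g - 2) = (g + 1)*(g + 3)*(g - 2)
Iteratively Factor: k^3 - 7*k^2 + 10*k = (k)*(k^2 - 7*k + 10) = k*(k - 5)*(k - 2)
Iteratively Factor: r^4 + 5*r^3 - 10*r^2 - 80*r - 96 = (r + 2)*(r^3 + 3*r^2 - 16*r - 48) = (r - 4)*(r + 2)*(r^2 + 7*r + 12) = (r - 4)*(r + 2)*(r + 4)*(r + 3)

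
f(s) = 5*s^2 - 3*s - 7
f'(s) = 10*s - 3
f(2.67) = 20.63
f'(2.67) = 23.70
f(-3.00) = 47.00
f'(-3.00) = -33.00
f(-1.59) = 10.41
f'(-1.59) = -18.90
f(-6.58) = 229.22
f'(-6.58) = -68.80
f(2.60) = 19.00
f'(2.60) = 23.00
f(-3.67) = 71.35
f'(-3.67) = -39.70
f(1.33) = -2.15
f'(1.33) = 10.30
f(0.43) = -7.37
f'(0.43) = 1.30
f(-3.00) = 47.00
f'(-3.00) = -33.00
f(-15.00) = 1163.00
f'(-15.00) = -153.00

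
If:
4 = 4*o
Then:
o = 1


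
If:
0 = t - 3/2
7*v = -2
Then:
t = 3/2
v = -2/7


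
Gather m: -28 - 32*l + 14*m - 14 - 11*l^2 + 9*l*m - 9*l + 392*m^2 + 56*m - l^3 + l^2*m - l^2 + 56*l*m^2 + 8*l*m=-l^3 - 12*l^2 - 41*l + m^2*(56*l + 392) + m*(l^2 + 17*l + 70) - 42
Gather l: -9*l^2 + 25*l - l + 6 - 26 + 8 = -9*l^2 + 24*l - 12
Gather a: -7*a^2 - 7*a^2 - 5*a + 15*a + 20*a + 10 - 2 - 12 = -14*a^2 + 30*a - 4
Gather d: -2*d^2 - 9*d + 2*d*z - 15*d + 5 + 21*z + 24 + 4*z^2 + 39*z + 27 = -2*d^2 + d*(2*z - 24) + 4*z^2 + 60*z + 56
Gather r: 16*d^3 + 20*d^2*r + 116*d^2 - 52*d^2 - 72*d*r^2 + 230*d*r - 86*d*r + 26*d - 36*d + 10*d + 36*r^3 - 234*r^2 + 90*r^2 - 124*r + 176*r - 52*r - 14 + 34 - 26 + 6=16*d^3 + 64*d^2 + 36*r^3 + r^2*(-72*d - 144) + r*(20*d^2 + 144*d)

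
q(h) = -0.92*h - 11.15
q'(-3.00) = -0.92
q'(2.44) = -0.92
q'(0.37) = -0.92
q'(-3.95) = -0.92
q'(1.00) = -0.92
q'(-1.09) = -0.92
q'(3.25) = -0.92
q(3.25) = -14.14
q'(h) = -0.920000000000000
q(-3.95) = -7.52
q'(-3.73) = -0.92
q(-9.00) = -2.87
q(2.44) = -13.39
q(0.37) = -11.49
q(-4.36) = -7.14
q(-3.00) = -8.39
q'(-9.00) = -0.92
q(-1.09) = -10.15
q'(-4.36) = -0.92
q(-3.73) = -7.72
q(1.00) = -12.07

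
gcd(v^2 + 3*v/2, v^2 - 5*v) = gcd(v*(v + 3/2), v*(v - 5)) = v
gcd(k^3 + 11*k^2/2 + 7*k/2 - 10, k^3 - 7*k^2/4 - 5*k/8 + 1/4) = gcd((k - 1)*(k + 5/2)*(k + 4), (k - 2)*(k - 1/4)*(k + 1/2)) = 1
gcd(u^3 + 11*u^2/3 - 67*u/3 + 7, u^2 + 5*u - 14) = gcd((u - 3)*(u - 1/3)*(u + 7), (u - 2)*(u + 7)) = u + 7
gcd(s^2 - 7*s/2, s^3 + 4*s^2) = s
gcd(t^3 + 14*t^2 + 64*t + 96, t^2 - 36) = t + 6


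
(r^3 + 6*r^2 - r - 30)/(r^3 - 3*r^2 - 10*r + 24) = (r + 5)/(r - 4)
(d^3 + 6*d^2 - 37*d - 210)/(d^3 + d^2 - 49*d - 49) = (d^2 - d - 30)/(d^2 - 6*d - 7)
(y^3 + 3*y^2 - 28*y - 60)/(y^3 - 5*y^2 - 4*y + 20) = (y + 6)/(y - 2)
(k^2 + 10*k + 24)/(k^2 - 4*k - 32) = (k + 6)/(k - 8)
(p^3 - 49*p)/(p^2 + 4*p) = (p^2 - 49)/(p + 4)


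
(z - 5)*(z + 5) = z^2 - 25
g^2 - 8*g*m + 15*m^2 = (g - 5*m)*(g - 3*m)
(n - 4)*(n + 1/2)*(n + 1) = n^3 - 5*n^2/2 - 11*n/2 - 2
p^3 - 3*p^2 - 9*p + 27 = (p - 3)^2*(p + 3)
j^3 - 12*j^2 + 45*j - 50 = (j - 5)^2*(j - 2)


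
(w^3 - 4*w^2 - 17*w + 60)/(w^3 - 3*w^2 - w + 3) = (w^2 - w - 20)/(w^2 - 1)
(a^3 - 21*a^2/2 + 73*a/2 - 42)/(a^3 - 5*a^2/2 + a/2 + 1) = (2*a^3 - 21*a^2 + 73*a - 84)/(2*a^3 - 5*a^2 + a + 2)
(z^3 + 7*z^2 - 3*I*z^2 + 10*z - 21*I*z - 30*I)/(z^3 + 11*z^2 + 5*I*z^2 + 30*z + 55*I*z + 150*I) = (z^2 + z*(2 - 3*I) - 6*I)/(z^2 + z*(6 + 5*I) + 30*I)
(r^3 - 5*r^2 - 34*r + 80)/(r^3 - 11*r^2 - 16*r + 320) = (r - 2)/(r - 8)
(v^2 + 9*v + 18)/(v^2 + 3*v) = (v + 6)/v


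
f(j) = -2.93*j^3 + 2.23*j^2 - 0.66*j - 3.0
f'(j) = -8.79*j^2 + 4.46*j - 0.66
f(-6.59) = 936.73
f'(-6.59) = -411.78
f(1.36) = -7.14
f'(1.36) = -10.85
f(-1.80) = 22.50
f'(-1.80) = -37.17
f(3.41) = -95.50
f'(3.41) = -87.66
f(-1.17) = 5.52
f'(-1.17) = -17.91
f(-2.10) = 35.36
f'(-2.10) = -48.79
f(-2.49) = 57.70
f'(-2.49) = -66.26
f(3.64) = -117.17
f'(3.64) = -100.89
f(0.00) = -3.00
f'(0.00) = -0.66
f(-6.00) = 714.12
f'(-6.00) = -343.86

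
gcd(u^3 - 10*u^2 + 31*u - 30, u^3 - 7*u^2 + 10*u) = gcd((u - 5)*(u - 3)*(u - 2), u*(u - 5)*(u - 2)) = u^2 - 7*u + 10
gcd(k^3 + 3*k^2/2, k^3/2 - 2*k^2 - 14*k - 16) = 1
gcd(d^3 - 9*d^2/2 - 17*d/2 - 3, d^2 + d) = d + 1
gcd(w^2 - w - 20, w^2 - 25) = w - 5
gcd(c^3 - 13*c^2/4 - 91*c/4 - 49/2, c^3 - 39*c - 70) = c^2 - 5*c - 14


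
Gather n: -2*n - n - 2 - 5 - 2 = -3*n - 9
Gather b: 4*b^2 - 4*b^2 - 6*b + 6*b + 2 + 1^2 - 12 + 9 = 0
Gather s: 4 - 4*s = 4 - 4*s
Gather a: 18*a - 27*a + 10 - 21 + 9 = -9*a - 2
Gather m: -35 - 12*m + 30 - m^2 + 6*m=-m^2 - 6*m - 5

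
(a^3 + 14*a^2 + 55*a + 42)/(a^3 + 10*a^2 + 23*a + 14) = (a + 6)/(a + 2)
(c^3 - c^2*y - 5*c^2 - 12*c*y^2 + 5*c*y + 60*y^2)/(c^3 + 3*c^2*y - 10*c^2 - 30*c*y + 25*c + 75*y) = (c - 4*y)/(c - 5)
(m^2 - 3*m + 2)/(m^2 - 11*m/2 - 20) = 2*(-m^2 + 3*m - 2)/(-2*m^2 + 11*m + 40)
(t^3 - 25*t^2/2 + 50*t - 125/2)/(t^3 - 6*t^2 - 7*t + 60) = (t^2 - 15*t/2 + 25/2)/(t^2 - t - 12)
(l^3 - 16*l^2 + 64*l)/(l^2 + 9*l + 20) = l*(l^2 - 16*l + 64)/(l^2 + 9*l + 20)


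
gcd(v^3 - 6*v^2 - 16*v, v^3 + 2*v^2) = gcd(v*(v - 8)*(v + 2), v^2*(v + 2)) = v^2 + 2*v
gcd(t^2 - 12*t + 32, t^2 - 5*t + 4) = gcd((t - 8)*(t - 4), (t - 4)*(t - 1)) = t - 4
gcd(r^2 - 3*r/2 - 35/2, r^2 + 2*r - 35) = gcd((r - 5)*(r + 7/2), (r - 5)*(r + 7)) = r - 5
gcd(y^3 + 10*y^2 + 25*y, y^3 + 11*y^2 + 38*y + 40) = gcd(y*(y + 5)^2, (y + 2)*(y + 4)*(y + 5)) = y + 5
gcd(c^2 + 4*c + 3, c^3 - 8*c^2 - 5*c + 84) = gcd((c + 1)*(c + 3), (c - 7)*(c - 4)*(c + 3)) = c + 3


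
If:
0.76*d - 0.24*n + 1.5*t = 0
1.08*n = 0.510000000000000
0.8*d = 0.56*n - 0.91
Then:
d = -0.81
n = 0.47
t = 0.48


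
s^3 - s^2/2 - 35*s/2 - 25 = (s - 5)*(s + 2)*(s + 5/2)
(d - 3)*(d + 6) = d^2 + 3*d - 18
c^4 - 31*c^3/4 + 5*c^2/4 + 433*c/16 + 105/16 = (c - 7)*(c - 5/2)*(c + 1/4)*(c + 3/2)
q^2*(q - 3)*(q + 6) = q^4 + 3*q^3 - 18*q^2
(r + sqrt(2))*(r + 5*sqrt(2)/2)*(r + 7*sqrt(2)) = r^3 + 21*sqrt(2)*r^2/2 + 54*r + 35*sqrt(2)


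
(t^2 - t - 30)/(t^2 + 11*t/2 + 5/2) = 2*(t - 6)/(2*t + 1)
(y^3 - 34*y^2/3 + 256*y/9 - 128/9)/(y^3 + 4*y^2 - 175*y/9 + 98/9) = (3*y^2 - 32*y + 64)/(3*y^2 + 14*y - 49)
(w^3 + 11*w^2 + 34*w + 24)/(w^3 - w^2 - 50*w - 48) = (w + 4)/(w - 8)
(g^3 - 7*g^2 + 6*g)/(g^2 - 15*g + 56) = g*(g^2 - 7*g + 6)/(g^2 - 15*g + 56)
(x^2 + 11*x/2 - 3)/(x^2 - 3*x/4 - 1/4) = 2*(-2*x^2 - 11*x + 6)/(-4*x^2 + 3*x + 1)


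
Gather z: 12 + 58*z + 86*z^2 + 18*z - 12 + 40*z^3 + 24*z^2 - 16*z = 40*z^3 + 110*z^2 + 60*z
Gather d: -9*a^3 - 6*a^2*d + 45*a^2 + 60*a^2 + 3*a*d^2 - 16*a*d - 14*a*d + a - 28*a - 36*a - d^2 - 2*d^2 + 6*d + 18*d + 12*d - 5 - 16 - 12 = -9*a^3 + 105*a^2 - 63*a + d^2*(3*a - 3) + d*(-6*a^2 - 30*a + 36) - 33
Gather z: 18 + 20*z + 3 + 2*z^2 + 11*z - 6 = 2*z^2 + 31*z + 15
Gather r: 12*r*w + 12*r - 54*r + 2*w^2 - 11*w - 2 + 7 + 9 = r*(12*w - 42) + 2*w^2 - 11*w + 14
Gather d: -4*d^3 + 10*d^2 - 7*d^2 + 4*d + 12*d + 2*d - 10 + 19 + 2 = -4*d^3 + 3*d^2 + 18*d + 11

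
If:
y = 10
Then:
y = 10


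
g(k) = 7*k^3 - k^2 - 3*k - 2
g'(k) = 21*k^2 - 2*k - 3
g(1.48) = 14.06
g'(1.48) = 40.04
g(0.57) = -2.74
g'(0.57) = 2.68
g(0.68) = -2.30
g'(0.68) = 5.35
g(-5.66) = -1286.31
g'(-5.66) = 681.07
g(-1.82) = -42.05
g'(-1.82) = 70.20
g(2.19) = 60.16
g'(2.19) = 93.34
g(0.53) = -2.83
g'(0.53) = 1.84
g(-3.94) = -433.84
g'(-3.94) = 330.88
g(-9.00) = -5159.00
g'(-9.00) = 1716.00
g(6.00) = 1456.00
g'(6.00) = 741.00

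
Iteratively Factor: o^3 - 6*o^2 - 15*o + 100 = (o + 4)*(o^2 - 10*o + 25) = (o - 5)*(o + 4)*(o - 5)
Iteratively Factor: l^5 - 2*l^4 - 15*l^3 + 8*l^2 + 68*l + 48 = (l + 1)*(l^4 - 3*l^3 - 12*l^2 + 20*l + 48) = (l - 4)*(l + 1)*(l^3 + l^2 - 8*l - 12) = (l - 4)*(l + 1)*(l + 2)*(l^2 - l - 6) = (l - 4)*(l - 3)*(l + 1)*(l + 2)*(l + 2)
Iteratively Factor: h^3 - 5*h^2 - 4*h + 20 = (h - 5)*(h^2 - 4) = (h - 5)*(h - 2)*(h + 2)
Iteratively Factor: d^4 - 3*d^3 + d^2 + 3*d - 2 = (d - 1)*(d^3 - 2*d^2 - d + 2) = (d - 1)^2*(d^2 - d - 2) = (d - 2)*(d - 1)^2*(d + 1)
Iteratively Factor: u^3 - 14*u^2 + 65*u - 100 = (u - 4)*(u^2 - 10*u + 25) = (u - 5)*(u - 4)*(u - 5)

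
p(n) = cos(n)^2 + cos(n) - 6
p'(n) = -2*sin(n)*cos(n) - sin(n)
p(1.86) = -6.20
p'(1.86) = -0.41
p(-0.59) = -4.48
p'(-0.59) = 1.48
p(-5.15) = -5.40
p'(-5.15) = -1.67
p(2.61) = -6.12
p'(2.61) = 0.37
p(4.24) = -6.25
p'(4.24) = 0.08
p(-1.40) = -5.80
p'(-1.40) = 1.32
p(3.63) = -6.10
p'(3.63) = -0.36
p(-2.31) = -6.22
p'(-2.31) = -0.26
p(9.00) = -6.08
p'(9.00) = 0.34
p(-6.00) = -4.12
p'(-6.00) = -0.82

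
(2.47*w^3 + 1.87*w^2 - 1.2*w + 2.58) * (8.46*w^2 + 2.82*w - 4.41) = 20.8962*w^5 + 22.7856*w^4 - 15.7713*w^3 + 10.1961*w^2 + 12.5676*w - 11.3778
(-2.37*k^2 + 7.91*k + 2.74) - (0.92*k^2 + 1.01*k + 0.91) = -3.29*k^2 + 6.9*k + 1.83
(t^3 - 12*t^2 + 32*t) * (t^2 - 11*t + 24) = t^5 - 23*t^4 + 188*t^3 - 640*t^2 + 768*t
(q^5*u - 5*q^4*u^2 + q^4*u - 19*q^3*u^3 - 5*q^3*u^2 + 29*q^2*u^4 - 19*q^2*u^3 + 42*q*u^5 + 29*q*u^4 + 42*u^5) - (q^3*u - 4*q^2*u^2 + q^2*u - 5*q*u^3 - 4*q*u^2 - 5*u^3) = q^5*u - 5*q^4*u^2 + q^4*u - 19*q^3*u^3 - 5*q^3*u^2 - q^3*u + 29*q^2*u^4 - 19*q^2*u^3 + 4*q^2*u^2 - q^2*u + 42*q*u^5 + 29*q*u^4 + 5*q*u^3 + 4*q*u^2 + 42*u^5 + 5*u^3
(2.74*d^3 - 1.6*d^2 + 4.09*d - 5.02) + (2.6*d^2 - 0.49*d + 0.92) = 2.74*d^3 + 1.0*d^2 + 3.6*d - 4.1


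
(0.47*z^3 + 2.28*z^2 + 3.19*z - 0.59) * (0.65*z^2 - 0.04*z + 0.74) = 0.3055*z^5 + 1.4632*z^4 + 2.3301*z^3 + 1.1761*z^2 + 2.3842*z - 0.4366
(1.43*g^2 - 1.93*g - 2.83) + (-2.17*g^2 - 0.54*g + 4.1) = -0.74*g^2 - 2.47*g + 1.27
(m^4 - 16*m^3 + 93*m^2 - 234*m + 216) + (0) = m^4 - 16*m^3 + 93*m^2 - 234*m + 216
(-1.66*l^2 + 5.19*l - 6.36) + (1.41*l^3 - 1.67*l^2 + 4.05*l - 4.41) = 1.41*l^3 - 3.33*l^2 + 9.24*l - 10.77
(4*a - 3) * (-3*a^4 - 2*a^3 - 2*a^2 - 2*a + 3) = -12*a^5 + a^4 - 2*a^3 - 2*a^2 + 18*a - 9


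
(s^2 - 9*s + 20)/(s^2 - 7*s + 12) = (s - 5)/(s - 3)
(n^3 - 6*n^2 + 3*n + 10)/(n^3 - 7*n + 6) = (n^2 - 4*n - 5)/(n^2 + 2*n - 3)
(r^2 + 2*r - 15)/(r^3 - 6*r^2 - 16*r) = (-r^2 - 2*r + 15)/(r*(-r^2 + 6*r + 16))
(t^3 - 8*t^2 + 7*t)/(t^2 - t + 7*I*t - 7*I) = t*(t - 7)/(t + 7*I)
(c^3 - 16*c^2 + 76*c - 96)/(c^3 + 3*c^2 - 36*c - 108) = (c^2 - 10*c + 16)/(c^2 + 9*c + 18)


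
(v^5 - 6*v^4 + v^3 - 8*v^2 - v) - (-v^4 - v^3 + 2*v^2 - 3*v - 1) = v^5 - 5*v^4 + 2*v^3 - 10*v^2 + 2*v + 1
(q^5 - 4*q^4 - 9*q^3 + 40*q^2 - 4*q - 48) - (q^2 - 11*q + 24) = q^5 - 4*q^4 - 9*q^3 + 39*q^2 + 7*q - 72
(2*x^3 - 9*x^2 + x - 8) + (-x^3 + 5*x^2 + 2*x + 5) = x^3 - 4*x^2 + 3*x - 3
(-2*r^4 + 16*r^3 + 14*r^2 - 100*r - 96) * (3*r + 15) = -6*r^5 + 18*r^4 + 282*r^3 - 90*r^2 - 1788*r - 1440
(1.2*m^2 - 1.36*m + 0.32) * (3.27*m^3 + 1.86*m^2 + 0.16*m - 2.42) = 3.924*m^5 - 2.2152*m^4 - 1.2912*m^3 - 2.5264*m^2 + 3.3424*m - 0.7744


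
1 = 1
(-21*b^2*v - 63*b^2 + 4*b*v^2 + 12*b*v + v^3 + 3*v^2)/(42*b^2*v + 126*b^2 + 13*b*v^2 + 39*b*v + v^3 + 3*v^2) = (-3*b + v)/(6*b + v)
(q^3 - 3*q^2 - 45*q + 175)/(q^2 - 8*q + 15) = (q^2 + 2*q - 35)/(q - 3)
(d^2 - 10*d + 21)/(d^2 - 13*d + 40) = (d^2 - 10*d + 21)/(d^2 - 13*d + 40)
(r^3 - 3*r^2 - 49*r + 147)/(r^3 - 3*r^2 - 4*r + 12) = (r^2 - 49)/(r^2 - 4)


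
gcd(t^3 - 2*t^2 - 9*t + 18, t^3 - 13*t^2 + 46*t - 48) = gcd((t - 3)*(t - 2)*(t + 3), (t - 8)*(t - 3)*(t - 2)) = t^2 - 5*t + 6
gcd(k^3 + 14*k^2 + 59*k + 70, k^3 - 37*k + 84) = k + 7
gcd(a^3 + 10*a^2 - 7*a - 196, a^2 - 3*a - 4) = a - 4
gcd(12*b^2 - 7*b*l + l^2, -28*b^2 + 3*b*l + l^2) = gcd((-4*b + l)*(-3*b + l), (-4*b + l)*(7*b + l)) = 4*b - l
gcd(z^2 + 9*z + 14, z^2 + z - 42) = z + 7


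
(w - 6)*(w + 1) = w^2 - 5*w - 6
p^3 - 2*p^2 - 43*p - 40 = (p - 8)*(p + 1)*(p + 5)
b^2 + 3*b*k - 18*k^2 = (b - 3*k)*(b + 6*k)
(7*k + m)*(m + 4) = 7*k*m + 28*k + m^2 + 4*m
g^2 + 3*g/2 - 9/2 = (g - 3/2)*(g + 3)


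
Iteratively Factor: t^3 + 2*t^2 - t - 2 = (t + 1)*(t^2 + t - 2) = (t + 1)*(t + 2)*(t - 1)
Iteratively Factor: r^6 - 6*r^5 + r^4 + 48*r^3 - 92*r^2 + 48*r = (r - 4)*(r^5 - 2*r^4 - 7*r^3 + 20*r^2 - 12*r) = r*(r - 4)*(r^4 - 2*r^3 - 7*r^2 + 20*r - 12) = r*(r - 4)*(r - 2)*(r^3 - 7*r + 6) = r*(r - 4)*(r - 2)*(r + 3)*(r^2 - 3*r + 2) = r*(r - 4)*(r - 2)*(r - 1)*(r + 3)*(r - 2)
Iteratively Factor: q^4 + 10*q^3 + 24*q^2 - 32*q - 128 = (q + 4)*(q^3 + 6*q^2 - 32) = (q + 4)^2*(q^2 + 2*q - 8) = (q - 2)*(q + 4)^2*(q + 4)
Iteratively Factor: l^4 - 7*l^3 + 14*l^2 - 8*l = (l)*(l^3 - 7*l^2 + 14*l - 8) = l*(l - 2)*(l^2 - 5*l + 4) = l*(l - 2)*(l - 1)*(l - 4)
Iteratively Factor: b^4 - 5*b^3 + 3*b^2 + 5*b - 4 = (b + 1)*(b^3 - 6*b^2 + 9*b - 4) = (b - 1)*(b + 1)*(b^2 - 5*b + 4) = (b - 1)^2*(b + 1)*(b - 4)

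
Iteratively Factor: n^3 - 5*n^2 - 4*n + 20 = (n - 5)*(n^2 - 4) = (n - 5)*(n + 2)*(n - 2)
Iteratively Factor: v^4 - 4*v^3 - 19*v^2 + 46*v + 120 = (v + 3)*(v^3 - 7*v^2 + 2*v + 40) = (v + 2)*(v + 3)*(v^2 - 9*v + 20) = (v - 5)*(v + 2)*(v + 3)*(v - 4)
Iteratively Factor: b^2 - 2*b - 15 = (b + 3)*(b - 5)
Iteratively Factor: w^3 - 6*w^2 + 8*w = (w - 4)*(w^2 - 2*w) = (w - 4)*(w - 2)*(w)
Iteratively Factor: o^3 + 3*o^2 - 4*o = (o + 4)*(o^2 - o) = o*(o + 4)*(o - 1)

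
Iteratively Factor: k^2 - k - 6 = (k + 2)*(k - 3)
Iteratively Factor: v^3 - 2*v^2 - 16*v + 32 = (v - 4)*(v^2 + 2*v - 8) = (v - 4)*(v - 2)*(v + 4)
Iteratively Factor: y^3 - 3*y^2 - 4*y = (y + 1)*(y^2 - 4*y) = y*(y + 1)*(y - 4)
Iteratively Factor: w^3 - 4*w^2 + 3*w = (w)*(w^2 - 4*w + 3) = w*(w - 3)*(w - 1)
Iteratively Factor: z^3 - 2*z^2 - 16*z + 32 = (z - 4)*(z^2 + 2*z - 8) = (z - 4)*(z - 2)*(z + 4)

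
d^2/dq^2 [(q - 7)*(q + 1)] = 2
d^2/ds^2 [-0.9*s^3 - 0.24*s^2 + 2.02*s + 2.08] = -5.4*s - 0.48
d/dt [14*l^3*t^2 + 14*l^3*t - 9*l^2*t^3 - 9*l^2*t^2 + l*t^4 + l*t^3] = l*(28*l^2*t + 14*l^2 - 27*l*t^2 - 18*l*t + 4*t^3 + 3*t^2)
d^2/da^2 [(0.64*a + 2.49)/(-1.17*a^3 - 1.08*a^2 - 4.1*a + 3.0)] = (-5.256576*a^5 - 45.754956*a^4 - 45.694656*a^3 - 116.049996*a^2 - 131.03532*a - 115.593)/(1.601613*a^9 + 4.435236*a^8 + 20.931534*a^7 + 20.024172*a^6 + 50.60502*a^5 - 42.3792*a^4 + 20.807*a^3 - 122.13*a^2 + 110.7*a - 27.0)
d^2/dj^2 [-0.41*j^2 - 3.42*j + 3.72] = -0.820000000000000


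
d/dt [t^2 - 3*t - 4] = 2*t - 3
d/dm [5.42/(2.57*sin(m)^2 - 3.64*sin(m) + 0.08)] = (19.7288 - 27.8588*sin(m))*cos(m)/(2.57*sin(m)^2 - 3.64*sin(m) + 0.08)^2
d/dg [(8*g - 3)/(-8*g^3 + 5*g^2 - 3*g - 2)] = (128*g^3 - 112*g^2 + 30*g - 25)/(64*g^6 - 80*g^5 + 73*g^4 + 2*g^3 - 11*g^2 + 12*g + 4)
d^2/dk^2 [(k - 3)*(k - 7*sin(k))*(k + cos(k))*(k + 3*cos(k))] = 7*k^3*sin(k) - 4*k^3*cos(k) - 45*k^2*sin(k) + 56*k^2*sin(2*k) - 30*k^2*cos(k) - 6*k^2*cos(2*k) + 12*k^2 + 45*k*sin(k)/4 - 180*k*sin(2*k) + 189*k*sin(3*k)/4 + 108*k*cos(k) - 94*k*cos(2*k) - 18*k + 105*sin(k)/4 - 10*sin(2*k) - 567*sin(3*k)/4 - 69*cos(k)/2 + 171*cos(2*k) - 63*cos(3*k)/2 + 3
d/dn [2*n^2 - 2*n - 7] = 4*n - 2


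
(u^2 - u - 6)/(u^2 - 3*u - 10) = (u - 3)/(u - 5)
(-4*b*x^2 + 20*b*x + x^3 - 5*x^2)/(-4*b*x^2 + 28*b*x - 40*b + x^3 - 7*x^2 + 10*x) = x/(x - 2)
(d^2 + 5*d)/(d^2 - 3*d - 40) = d/(d - 8)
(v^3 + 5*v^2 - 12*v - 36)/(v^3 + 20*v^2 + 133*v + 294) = (v^2 - v - 6)/(v^2 + 14*v + 49)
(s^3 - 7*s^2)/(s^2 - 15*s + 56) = s^2/(s - 8)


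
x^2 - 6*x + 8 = (x - 4)*(x - 2)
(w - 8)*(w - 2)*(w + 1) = w^3 - 9*w^2 + 6*w + 16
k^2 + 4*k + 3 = (k + 1)*(k + 3)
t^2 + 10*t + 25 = (t + 5)^2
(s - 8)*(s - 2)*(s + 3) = s^3 - 7*s^2 - 14*s + 48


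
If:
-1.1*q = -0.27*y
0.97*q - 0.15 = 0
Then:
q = 0.15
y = 0.63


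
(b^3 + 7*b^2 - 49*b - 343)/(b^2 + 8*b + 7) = (b^2 - 49)/(b + 1)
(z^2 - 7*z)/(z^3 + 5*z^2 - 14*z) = (z - 7)/(z^2 + 5*z - 14)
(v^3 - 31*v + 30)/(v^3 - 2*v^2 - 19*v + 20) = (v + 6)/(v + 4)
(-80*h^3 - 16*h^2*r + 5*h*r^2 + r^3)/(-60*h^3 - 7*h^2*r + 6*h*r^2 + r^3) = (-4*h + r)/(-3*h + r)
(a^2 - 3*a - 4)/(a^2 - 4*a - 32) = (-a^2 + 3*a + 4)/(-a^2 + 4*a + 32)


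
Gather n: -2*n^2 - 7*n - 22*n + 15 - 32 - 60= -2*n^2 - 29*n - 77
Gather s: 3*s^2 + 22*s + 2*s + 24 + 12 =3*s^2 + 24*s + 36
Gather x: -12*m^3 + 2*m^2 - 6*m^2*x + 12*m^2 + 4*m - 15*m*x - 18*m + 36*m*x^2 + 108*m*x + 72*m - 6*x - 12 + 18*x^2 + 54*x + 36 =-12*m^3 + 14*m^2 + 58*m + x^2*(36*m + 18) + x*(-6*m^2 + 93*m + 48) + 24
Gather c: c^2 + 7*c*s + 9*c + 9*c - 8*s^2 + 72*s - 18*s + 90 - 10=c^2 + c*(7*s + 18) - 8*s^2 + 54*s + 80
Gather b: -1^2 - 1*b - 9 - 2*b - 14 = -3*b - 24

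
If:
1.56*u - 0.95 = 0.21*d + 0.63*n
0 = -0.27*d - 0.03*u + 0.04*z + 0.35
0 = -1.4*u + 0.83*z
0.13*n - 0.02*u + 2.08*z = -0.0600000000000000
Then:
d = 1.30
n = -1.82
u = 0.05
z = 0.09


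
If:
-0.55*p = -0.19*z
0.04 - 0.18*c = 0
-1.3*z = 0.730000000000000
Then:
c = 0.22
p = -0.19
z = -0.56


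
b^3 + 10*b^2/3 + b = b*(b + 1/3)*(b + 3)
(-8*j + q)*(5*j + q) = -40*j^2 - 3*j*q + q^2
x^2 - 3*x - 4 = (x - 4)*(x + 1)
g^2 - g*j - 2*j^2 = (g - 2*j)*(g + j)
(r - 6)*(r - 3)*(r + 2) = r^3 - 7*r^2 + 36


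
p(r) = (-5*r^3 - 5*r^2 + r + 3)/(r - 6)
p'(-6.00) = 33.69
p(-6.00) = -74.75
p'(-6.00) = 33.69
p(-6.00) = -74.75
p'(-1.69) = 3.05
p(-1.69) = -1.45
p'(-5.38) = 28.46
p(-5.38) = -55.49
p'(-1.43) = 1.96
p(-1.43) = -0.80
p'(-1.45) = 2.04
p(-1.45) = -0.84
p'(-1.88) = 3.95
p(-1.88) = -2.12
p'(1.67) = 15.02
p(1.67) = 7.52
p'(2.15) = 27.90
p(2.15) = 17.57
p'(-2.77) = 8.97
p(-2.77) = -7.77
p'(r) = (-15*r^2 - 10*r + 1)/(r - 6) - (-5*r^3 - 5*r^2 + r + 3)/(r - 6)^2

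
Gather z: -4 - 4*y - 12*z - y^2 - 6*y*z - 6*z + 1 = -y^2 - 4*y + z*(-6*y - 18) - 3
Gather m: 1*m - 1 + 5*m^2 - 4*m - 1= 5*m^2 - 3*m - 2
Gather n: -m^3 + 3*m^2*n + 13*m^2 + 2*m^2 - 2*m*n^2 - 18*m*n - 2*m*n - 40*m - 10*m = -m^3 + 15*m^2 - 2*m*n^2 - 50*m + n*(3*m^2 - 20*m)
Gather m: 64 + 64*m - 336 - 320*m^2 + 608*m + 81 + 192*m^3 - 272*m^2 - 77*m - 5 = 192*m^3 - 592*m^2 + 595*m - 196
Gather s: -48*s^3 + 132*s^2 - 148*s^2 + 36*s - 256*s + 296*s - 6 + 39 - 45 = -48*s^3 - 16*s^2 + 76*s - 12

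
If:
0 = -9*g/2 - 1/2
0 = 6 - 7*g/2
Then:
No Solution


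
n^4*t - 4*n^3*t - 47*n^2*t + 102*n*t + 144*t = (n - 8)*(n - 3)*(n + 6)*(n*t + t)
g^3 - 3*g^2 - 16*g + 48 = (g - 4)*(g - 3)*(g + 4)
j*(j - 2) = j^2 - 2*j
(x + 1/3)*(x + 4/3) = x^2 + 5*x/3 + 4/9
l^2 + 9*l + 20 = (l + 4)*(l + 5)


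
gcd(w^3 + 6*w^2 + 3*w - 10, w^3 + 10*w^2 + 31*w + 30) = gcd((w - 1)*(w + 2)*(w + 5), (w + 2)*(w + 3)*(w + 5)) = w^2 + 7*w + 10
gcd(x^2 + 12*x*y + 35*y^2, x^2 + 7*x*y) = x + 7*y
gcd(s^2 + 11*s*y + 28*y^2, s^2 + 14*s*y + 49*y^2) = s + 7*y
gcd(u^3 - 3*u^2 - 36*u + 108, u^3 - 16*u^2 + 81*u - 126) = u^2 - 9*u + 18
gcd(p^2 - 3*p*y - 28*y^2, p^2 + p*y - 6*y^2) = 1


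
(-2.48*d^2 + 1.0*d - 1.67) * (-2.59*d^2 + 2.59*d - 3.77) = 6.4232*d^4 - 9.0132*d^3 + 16.2649*d^2 - 8.0953*d + 6.2959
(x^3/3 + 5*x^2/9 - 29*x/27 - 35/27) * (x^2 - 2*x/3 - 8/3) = x^5/3 + x^4/3 - 7*x^3/3 - 167*x^2/81 + 302*x/81 + 280/81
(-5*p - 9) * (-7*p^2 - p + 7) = 35*p^3 + 68*p^2 - 26*p - 63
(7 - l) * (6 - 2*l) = 2*l^2 - 20*l + 42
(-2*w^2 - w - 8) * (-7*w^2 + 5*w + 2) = 14*w^4 - 3*w^3 + 47*w^2 - 42*w - 16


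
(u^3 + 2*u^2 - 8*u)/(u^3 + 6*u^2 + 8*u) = (u - 2)/(u + 2)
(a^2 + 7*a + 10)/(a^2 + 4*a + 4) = (a + 5)/(a + 2)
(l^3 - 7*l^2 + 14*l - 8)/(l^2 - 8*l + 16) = (l^2 - 3*l + 2)/(l - 4)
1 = 1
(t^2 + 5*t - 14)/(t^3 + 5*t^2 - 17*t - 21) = (t - 2)/(t^2 - 2*t - 3)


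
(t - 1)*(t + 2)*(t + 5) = t^3 + 6*t^2 + 3*t - 10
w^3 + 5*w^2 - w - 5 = (w - 1)*(w + 1)*(w + 5)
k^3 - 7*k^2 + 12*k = k*(k - 4)*(k - 3)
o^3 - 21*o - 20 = (o - 5)*(o + 1)*(o + 4)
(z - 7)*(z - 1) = z^2 - 8*z + 7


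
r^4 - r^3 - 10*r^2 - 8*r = r*(r - 4)*(r + 1)*(r + 2)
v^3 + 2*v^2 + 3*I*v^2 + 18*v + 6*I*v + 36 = (v + 2)*(v - 3*I)*(v + 6*I)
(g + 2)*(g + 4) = g^2 + 6*g + 8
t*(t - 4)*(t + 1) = t^3 - 3*t^2 - 4*t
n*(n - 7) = n^2 - 7*n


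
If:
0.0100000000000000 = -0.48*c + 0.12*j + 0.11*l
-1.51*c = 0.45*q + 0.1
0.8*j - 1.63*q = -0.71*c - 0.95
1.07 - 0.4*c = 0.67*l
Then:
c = -0.02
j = -1.48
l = 1.61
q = -0.15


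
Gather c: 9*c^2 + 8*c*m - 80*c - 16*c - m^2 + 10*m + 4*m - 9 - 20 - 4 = 9*c^2 + c*(8*m - 96) - m^2 + 14*m - 33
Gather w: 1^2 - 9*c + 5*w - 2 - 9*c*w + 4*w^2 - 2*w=-9*c + 4*w^2 + w*(3 - 9*c) - 1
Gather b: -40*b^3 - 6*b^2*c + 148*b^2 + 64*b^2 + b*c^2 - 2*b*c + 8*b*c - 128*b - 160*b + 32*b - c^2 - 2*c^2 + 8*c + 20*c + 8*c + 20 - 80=-40*b^3 + b^2*(212 - 6*c) + b*(c^2 + 6*c - 256) - 3*c^2 + 36*c - 60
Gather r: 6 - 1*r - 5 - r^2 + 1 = -r^2 - r + 2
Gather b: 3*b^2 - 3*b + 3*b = 3*b^2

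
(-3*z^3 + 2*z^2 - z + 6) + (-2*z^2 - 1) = -3*z^3 - z + 5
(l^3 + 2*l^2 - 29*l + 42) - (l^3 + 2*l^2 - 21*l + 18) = 24 - 8*l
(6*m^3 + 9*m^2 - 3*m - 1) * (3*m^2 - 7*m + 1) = 18*m^5 - 15*m^4 - 66*m^3 + 27*m^2 + 4*m - 1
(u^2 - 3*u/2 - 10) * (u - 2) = u^3 - 7*u^2/2 - 7*u + 20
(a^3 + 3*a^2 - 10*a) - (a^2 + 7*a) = a^3 + 2*a^2 - 17*a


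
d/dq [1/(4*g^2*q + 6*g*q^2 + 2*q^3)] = (-g^2 - 3*g*q - 3*q^2/2)/(q^2*(2*g^2 + 3*g*q + q^2)^2)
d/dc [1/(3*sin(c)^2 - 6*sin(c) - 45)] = 2*(1 - sin(c))*cos(c)/(3*(sin(c) - 5)^2*(sin(c) + 3)^2)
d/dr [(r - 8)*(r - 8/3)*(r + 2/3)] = 3*r^2 - 20*r + 128/9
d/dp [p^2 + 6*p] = 2*p + 6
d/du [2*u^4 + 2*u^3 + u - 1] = 8*u^3 + 6*u^2 + 1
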